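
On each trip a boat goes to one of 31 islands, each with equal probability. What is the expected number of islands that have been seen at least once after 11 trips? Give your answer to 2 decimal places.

For each island, P(seen in 11 trips) = 1 - (30/31)^11 = 0.303.
By linearity of expectation, E[distinct seen] = 31·(1 - (30/31)^11) = 9.387.

9.39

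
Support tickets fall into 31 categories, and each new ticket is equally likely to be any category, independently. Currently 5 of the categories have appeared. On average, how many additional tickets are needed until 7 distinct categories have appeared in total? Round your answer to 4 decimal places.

With k distinct categories already seen, the next new one takes an expected 31/(31-k) tickets.
Sum over k = 5,...,6: E = 31/26 + 31/25 = 2.43231.

2.4323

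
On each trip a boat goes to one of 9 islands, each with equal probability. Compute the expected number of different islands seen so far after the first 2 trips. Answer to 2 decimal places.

For each island, P(seen in 2 trips) = 1 - (8/9)^2 = 0.210.
By linearity of expectation, E[distinct seen] = 9·(1 - (8/9)^2) = 1.889.

1.89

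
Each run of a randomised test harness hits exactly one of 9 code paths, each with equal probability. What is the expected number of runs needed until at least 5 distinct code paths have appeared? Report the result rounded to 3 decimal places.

6.711

Going from k to k+1 distinct takes a geometric number of runs with mean 9/(9-k).
Sum over k = 0,...,4: E = 9/9 + 9/8 + 9/7 + 9/6 + 9/5 = 6.7107.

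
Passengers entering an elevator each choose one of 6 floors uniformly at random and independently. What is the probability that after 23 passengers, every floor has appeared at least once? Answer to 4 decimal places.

Let A_i be the event that floor i is missing after 23 passengers. By inclusion–exclusion on the A_i,
P(all seen) = Σ_{j=0}^{6} (-1)^j C(6,j)((6-j)/6)^23
= 1.00000 - 0.09057 + 0.00134 - 0.00000 + 0.00000 - 0.00000 + 0.00000
= 0.91076.

0.9108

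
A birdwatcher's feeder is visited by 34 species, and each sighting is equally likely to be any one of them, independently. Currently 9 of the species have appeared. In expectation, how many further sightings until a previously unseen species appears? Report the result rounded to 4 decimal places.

Each sighting yields a new species with probability (34-9)/34 = 25/34, so the wait is geometric with mean 34/25.
E = 34/25 = 1.36000.

1.3600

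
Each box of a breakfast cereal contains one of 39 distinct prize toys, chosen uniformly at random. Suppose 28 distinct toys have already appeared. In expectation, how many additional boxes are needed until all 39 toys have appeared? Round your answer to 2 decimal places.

The wait to go from k to k+1 distinct toys is geometric with mean 39/(39-k).
Sum over k = 28,...,38: E = 39/11 + 39/10 + 39/9 + ... + 39/2 + 39/1 = 117.775.

117.78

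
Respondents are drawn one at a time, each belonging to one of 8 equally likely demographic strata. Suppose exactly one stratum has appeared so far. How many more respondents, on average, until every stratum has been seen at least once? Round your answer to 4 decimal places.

The wait to go from k to k+1 distinct strata is geometric with mean 8/(8-k).
Sum over k = 1,...,7: E = 8/7 + 8/6 + 8/5 + ... + 8/2 + 8/1 = 20.74286.

20.7429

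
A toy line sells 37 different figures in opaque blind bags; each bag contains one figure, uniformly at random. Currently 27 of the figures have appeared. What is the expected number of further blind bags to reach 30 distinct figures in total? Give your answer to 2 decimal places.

With k distinct figures already seen, the next new one takes an expected 37/(37-k) blind bags.
Sum over k = 27,...,29: E = 37/10 + 37/9 + 37/8 = 12.436.

12.44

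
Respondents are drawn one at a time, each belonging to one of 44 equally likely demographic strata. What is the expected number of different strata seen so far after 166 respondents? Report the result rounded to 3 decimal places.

43.032

For each stratum, P(seen in 166 respondents) = 1 - (43/44)^166 = 0.9780.
By linearity of expectation, E[distinct seen] = 44·(1 - (43/44)^166) = 43.0316.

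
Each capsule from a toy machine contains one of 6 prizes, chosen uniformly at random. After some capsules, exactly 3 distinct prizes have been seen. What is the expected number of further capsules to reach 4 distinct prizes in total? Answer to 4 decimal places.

2.0000

The wait to go from k to k+1 distinct prizes is geometric with mean 6/(6-k).
Only the k = 3 term is needed: E = 6/3 = 2.00000.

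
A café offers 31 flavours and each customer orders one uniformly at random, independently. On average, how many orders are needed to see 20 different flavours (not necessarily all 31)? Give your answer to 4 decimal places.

31.2284

With k distinct flavours already seen, the next new one arrives after an expected 31/(31-k) orders.
Sum over k = 0,...,19: E = 31/31 + 31/30 + 31/29 + ... + 31/13 + 31/12 = 31.22840.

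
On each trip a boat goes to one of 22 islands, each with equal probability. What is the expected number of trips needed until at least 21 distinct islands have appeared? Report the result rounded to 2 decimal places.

Going from k to k+1 distinct takes a geometric number of trips with mean 22/(22-k).
Sum over k = 0,...,20: E = 22/22 + 22/21 + 22/20 + ... + 22/3 + 22/2 = 59.198.

59.20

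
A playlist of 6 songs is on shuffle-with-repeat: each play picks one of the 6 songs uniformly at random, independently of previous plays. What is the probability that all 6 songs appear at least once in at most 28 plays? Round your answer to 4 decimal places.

By inclusion–exclusion over which songs are missing,
P(all seen) = Σ_{j=0}^{6} (-1)^j C(6,j)((6-j)/6)^28
= 1.00000 - 0.03640 + 0.00018 - 0.00000 + 0.00000 - 0.00000 + 0.00000
= 0.96378.

0.9638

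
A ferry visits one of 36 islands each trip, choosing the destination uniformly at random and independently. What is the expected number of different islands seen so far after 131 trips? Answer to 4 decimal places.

35.1014

For each island, P(seen in 131 trips) = 1 - (35/36)^131 = 0.97504.
By linearity of expectation, E[distinct seen] = 36·(1 - (35/36)^131) = 35.10135.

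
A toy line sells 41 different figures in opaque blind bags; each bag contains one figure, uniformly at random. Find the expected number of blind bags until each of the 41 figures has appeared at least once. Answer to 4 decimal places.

176.4203

The wait to go from k to k+1 distinct figures is geometric with mean 41/(41-k).
E[T] = 41/41 + 41/40 + 41/39 + ... + 41/2 + 41/1 = 41·H_{41}.
H_{41} = 4.30293, so E[T] = 176.42026.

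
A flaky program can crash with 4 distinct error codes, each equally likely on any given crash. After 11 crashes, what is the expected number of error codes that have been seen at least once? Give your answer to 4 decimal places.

For each error code, P(seen in 11 crashes) = 1 - (3/4)^11 = 0.95776.
By linearity of expectation, E[distinct seen] = 4·(1 - (3/4)^11) = 3.83106.

3.8311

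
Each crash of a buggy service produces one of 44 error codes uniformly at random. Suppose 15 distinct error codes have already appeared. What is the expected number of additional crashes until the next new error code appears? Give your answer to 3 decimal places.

The number of crashes until the next new error code is geometric with success probability 29/44, so its mean is 44/29.
E = 44/29 = 1.5172.

1.517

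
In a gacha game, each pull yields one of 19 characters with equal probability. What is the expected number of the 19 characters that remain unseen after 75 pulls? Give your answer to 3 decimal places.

0.329

For each character, P(unseen after 75) = (18/19)^75 = 0.0173.
By linearity of expectation, E[unseen] = 19·(18/19)^75 = 0.3294.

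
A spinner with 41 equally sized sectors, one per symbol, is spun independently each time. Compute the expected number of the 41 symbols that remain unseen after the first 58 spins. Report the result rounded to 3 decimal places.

9.790

For each symbol, P(unseen after 58) = (40/41)^58 = 0.2388.
By linearity of expectation, E[unseen] = 41·(40/41)^58 = 9.7904.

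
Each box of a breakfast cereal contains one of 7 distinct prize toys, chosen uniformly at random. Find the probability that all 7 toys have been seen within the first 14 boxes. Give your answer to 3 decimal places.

0.367

Let A_i be the event that toy i is missing after 14 boxes. By inclusion–exclusion on the A_i,
P(all seen) = Σ_{j=0}^{7} (-1)^j C(7,j)((7-j)/7)^14
= 1.0000 - 0.8088 + 0.1890 - 0.0139 + 0.0002 - 0.0000 + 0.0000 - 0.0000
= 0.3666.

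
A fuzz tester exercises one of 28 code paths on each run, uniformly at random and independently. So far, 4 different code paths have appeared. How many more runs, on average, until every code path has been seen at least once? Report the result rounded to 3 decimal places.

105.727

With k distinct code paths already seen, the next new one takes an expected 28/(28-k) runs.
Sum over k = 4,...,27: E = 28/24 + 28/23 + 28/22 + ... + 28/2 + 28/1 = 105.7268.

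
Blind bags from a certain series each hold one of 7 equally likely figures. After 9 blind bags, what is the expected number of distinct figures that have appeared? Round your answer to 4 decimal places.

5.2519

For each figure, P(seen in 9 blind bags) = 1 - (6/7)^9 = 0.75027.
By linearity of expectation, E[distinct seen] = 7·(1 - (6/7)^9) = 5.25186.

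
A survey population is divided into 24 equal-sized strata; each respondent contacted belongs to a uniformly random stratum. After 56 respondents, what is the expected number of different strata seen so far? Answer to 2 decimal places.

For each stratum, P(seen in 56 respondents) = 1 - (23/24)^56 = 0.908.
By linearity of expectation, E[distinct seen] = 24·(1 - (23/24)^56) = 21.786.

21.79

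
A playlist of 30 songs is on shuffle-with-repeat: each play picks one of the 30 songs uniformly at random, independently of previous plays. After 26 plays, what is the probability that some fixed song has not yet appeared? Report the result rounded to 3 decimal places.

Each play misses the fixed song with probability (30-1)/30 = 29/30, independently.
P(still missing after 26) = (29/30)^26 = 0.4142.

0.414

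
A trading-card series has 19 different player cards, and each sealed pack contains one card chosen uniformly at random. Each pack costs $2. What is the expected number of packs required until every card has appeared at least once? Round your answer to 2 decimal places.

67.41

Split into phases: going from k distinct to k+1 distinct takes on average 19/(19-k) packs.
E[T] = 19/19 + 19/18 + 19/17 + ... + 19/2 + 19/1 = 19·H_{19}.
H_{19} = 3.548, so E[T] = 67.407.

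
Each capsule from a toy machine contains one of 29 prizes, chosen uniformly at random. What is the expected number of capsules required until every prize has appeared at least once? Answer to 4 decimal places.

114.8880

After k distinct prizes have appeared, the next capsule gives a new one with probability (29-k)/29, so the expected wait for the (k+1)-th is 29/(29-k).
E[T] = 29/29 + 29/28 + 29/27 + ... + 29/2 + 29/1 = 29·H_{29}.
H_{29} = 3.96165, so E[T] = 114.88796.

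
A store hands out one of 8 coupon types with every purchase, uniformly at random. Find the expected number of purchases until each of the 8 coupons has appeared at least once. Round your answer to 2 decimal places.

After k distinct coupons have appeared, the next purchase gives a new one with probability (8-k)/8, so the expected wait for the (k+1)-th is 8/(8-k).
E[T] = 8/8 + 8/7 + 8/6 + ... + 8/2 + 8/1 = 8·H_{8}.
H_{8} = 2.718, so E[T] = 21.743.

21.74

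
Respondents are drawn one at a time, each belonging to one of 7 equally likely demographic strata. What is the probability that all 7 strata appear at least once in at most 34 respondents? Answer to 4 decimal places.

0.9632

Let A_i be the event that stratum i is missing after 34 respondents. By inclusion–exclusion on the A_i,
P(all seen) = Σ_{j=0}^{7} (-1)^j C(7,j)((7-j)/7)^34
= 1.00000 - 0.03706 + 0.00023 - 0.00000 + 0.00000 - 0.00000 + 0.00000 - 0.00000
= 0.96317.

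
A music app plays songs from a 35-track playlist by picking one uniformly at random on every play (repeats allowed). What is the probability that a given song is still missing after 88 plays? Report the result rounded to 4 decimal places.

0.0780

On each play the fixed song fails to appear with probability 34/35.
P(still missing after 88) = (34/35)^88 = 0.07801.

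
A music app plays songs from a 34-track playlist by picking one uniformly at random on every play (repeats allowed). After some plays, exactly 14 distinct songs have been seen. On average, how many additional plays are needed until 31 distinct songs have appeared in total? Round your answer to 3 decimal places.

59.990

From k distinct to k+1 distinct takes on average 34/(34-k) plays.
Sum over k = 14,...,30: E = 34/20 + 34/19 + 34/18 + ... + 34/5 + 34/4 = 59.9898.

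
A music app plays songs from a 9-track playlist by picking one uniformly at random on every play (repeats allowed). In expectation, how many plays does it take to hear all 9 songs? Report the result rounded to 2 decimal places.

25.46

Split into phases: going from k distinct to k+1 distinct takes on average 9/(9-k) plays.
E[T] = 9/9 + 9/8 + 9/7 + ... + 9/2 + 9/1 = 9·H_{9}.
H_{9} = 2.829, so E[T] = 25.461.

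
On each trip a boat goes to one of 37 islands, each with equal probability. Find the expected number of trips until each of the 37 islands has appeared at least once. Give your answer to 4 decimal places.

Split into phases: going from k distinct to k+1 distinct takes on average 37/(37-k) trips.
E[T] = 37/37 + 37/36 + 37/35 + ... + 37/2 + 37/1 = 37·H_{37}.
H_{37} = 4.20159, so E[T] = 155.45869.

155.4587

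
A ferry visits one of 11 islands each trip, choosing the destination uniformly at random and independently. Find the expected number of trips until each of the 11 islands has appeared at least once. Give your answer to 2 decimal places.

33.22

The wait to go from k to k+1 distinct islands is geometric with mean 11/(11-k).
E[T] = 11/11 + 11/10 + 11/9 + ... + 11/2 + 11/1 = 11·H_{11}.
H_{11} = 3.020, so E[T] = 33.219.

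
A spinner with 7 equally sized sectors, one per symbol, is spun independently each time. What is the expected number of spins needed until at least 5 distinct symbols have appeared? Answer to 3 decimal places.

With k distinct symbols already seen, the next new one arrives after an expected 7/(7-k) spins.
Sum over k = 0,...,4: E = 7/7 + 7/6 + 7/5 + 7/4 + 7/3 = 7.6500.

7.650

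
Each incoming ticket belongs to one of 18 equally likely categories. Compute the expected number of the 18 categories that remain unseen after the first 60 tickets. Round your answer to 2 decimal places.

0.58

For each category, P(unseen after 60) = (17/18)^60 = 0.032.
By linearity of expectation, E[unseen] = 18·(17/18)^60 = 0.583.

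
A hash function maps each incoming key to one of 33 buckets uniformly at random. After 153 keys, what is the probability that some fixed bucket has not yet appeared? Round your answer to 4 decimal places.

0.0090

On each key the fixed bucket fails to appear with probability 32/33.
P(still missing after 153) = (32/33)^153 = 0.00902.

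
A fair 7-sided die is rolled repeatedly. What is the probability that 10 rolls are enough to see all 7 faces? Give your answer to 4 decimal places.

0.1049

By inclusion–exclusion over which faces are missing,
P(all seen) = Σ_{j=0}^{7} (-1)^j C(7,j)((7-j)/7)^10
= 1.00000 - 1.49841 + 0.72600 - 0.12992 + 0.00732 - 0.00008 + 0.00000 - 0.00000
= 0.10491.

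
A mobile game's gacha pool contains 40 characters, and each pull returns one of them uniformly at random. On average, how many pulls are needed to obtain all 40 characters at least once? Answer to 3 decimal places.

171.142

After k distinct characters have appeared, the next pull gives a new one with probability (40-k)/40, so the expected wait for the (k+1)-th is 40/(40-k).
E[T] = 40/40 + 40/39 + 40/38 + ... + 40/2 + 40/1 = 40·H_{40}.
H_{40} = 4.2785, so E[T] = 171.1417.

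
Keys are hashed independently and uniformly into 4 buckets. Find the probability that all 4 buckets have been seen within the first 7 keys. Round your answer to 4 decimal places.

0.5127

Let A_i be the event that bucket i is missing after 7 keys. By inclusion–exclusion on the A_i,
P(all seen) = Σ_{j=0}^{4} (-1)^j C(4,j)((4-j)/4)^7
= 1.00000 - 0.53394 + 0.04688 - 0.00024 + 0.00000
= 0.51270.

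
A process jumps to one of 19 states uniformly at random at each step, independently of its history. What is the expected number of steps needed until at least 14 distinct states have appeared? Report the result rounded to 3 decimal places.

24.024

With k distinct states already seen, the next new one arrives after an expected 19/(19-k) steps.
Sum over k = 0,...,13: E = 19/19 + 19/18 + 19/17 + ... + 19/7 + 19/6 = 24.0237.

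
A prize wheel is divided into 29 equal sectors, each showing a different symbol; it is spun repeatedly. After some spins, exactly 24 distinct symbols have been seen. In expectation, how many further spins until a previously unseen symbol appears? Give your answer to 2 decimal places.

5.80

Each spin yields a new symbol with probability (29-24)/29 = 5/29, so the wait is geometric with mean 29/5.
E = 29/5 = 5.800.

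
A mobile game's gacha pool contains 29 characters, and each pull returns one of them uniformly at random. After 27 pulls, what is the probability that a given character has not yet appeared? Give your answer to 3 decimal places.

Each pull misses the fixed character with probability (29-1)/29 = 28/29, independently.
P(still missing after 27) = (28/29)^27 = 0.3877.

0.388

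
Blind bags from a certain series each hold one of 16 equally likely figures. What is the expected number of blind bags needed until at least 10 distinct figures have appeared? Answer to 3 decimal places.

With k distinct figures already seen, the next new one arrives after an expected 16/(16-k) blind bags.
Sum over k = 0,...,9: E = 16/16 + 16/15 + 16/14 + ... + 16/8 + 16/7 = 14.8917.

14.892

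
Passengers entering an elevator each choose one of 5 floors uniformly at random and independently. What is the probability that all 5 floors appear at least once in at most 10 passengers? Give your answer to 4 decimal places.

0.5225

By inclusion–exclusion over which floors are missing,
P(all seen) = Σ_{j=0}^{5} (-1)^j C(5,j)((5-j)/5)^10
= 1.00000 - 0.53687 + 0.06047 - 0.00105 + 0.00000 - 0.00000
= 0.52255.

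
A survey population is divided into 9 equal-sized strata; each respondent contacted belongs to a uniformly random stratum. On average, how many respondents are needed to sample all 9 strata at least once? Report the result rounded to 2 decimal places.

25.46

The wait to go from k to k+1 distinct strata is geometric with mean 9/(9-k).
E[T] = 9/9 + 9/8 + 9/7 + ... + 9/2 + 9/1 = 9·H_{9}.
H_{9} = 2.829, so E[T] = 25.461.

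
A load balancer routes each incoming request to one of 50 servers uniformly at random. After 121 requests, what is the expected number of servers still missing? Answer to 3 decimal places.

4.338

For each server, P(unseen after 121) = (49/50)^121 = 0.0868.
By linearity of expectation, E[unseen] = 50·(49/50)^121 = 4.3384.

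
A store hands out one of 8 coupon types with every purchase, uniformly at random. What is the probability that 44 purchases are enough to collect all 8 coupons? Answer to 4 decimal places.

Let A_i be the event that coupon i is missing after 44 purchases. By inclusion–exclusion on the A_i,
P(all seen) = Σ_{j=0}^{8} (-1)^j C(8,j)((8-j)/8)^44
= 1.00000 - 0.02246 + 0.00009 - 0.00000 + 0.00000 - 0.00000 + 0.00000 - 0.00000 + 0.00000
= 0.97763.

0.9776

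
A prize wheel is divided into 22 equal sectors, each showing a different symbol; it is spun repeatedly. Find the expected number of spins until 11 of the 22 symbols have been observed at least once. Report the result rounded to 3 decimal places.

Going from k to k+1 distinct takes a geometric number of spins with mean 22/(22-k).
Sum over k = 0,...,10: E = 22/22 + 22/21 + 22/20 + ... + 22/13 + 22/12 = 14.7606.

14.761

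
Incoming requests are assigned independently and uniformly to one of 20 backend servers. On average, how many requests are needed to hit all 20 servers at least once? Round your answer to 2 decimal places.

71.95

The wait to go from k to k+1 distinct servers is geometric with mean 20/(20-k).
E[T] = 20/20 + 20/19 + 20/18 + ... + 20/2 + 20/1 = 20·H_{20}.
H_{20} = 3.598, so E[T] = 71.955.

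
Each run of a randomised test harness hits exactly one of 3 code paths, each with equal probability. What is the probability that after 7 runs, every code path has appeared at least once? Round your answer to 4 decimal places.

0.8258

Let A_i be the event that code path i is missing after 7 runs. By inclusion–exclusion on the A_i,
P(all seen) = Σ_{j=0}^{3} (-1)^j C(3,j)((3-j)/3)^7
= 1.00000 - 0.17558 + 0.00137 - 0.00000
= 0.82579.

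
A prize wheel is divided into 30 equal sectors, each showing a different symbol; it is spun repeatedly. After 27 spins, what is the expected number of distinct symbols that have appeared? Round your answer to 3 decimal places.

For each symbol, P(seen in 27 spins) = 1 - (29/30)^27 = 0.5996.
By linearity of expectation, E[distinct seen] = 30·(1 - (29/30)^27) = 17.9886.

17.989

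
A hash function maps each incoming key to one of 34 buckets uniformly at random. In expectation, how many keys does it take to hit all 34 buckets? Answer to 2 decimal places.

After k distinct buckets have appeared, the next key gives a new one with probability (34-k)/34, so the expected wait for the (k+1)-th is 34/(34-k).
E[T] = 34/34 + 34/33 + 34/32 + ... + 34/2 + 34/1 = 34·H_{34}.
H_{34} = 4.118, so E[T] = 140.019.

140.02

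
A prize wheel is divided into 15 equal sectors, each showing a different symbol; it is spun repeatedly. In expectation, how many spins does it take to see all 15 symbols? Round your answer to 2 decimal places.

49.77

Split into phases: going from k distinct to k+1 distinct takes on average 15/(15-k) spins.
E[T] = 15/15 + 15/14 + 15/13 + ... + 15/2 + 15/1 = 15·H_{15}.
H_{15} = 3.318, so E[T] = 49.773.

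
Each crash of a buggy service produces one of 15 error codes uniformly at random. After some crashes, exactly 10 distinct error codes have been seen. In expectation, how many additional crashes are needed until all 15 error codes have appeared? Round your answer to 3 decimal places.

34.250

The wait to go from k to k+1 distinct error codes is geometric with mean 15/(15-k).
Sum over k = 10,...,14: E = 15/5 + 15/4 + 15/3 + 15/2 + 15/1 = 34.2500.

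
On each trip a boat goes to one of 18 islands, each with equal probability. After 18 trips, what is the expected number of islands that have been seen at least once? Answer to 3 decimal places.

11.566

For each island, P(seen in 18 trips) = 1 - (17/18)^18 = 0.6426.
By linearity of expectation, E[distinct seen] = 18·(1 - (17/18)^18) = 11.5665.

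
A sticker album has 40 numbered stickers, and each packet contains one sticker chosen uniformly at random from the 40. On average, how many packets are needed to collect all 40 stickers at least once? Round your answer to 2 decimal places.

The wait to go from k to k+1 distinct stickers is geometric with mean 40/(40-k).
E[T] = 40/40 + 40/39 + 40/38 + ... + 40/2 + 40/1 = 40·H_{40}.
H_{40} = 4.279, so E[T] = 171.142.

171.14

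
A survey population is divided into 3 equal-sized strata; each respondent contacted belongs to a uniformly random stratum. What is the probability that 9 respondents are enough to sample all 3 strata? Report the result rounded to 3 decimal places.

Let A_i be the event that stratum i is missing after 9 respondents. By inclusion–exclusion on the A_i,
P(all seen) = Σ_{j=0}^{3} (-1)^j C(3,j)((3-j)/3)^9
= 1.0000 - 0.0780 + 0.0002 - 0.0000
= 0.9221.

0.922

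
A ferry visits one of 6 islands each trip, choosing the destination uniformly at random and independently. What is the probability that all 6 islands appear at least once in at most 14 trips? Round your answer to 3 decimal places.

Let A_i be the event that island i is missing after 14 trips. By inclusion–exclusion on the A_i,
P(all seen) = Σ_{j=0}^{6} (-1)^j C(6,j)((6-j)/6)^14
= 1.0000 - 0.4673 + 0.0514 - 0.0012 + 0.0000 - 0.0000 + 0.0000
= 0.5828.

0.583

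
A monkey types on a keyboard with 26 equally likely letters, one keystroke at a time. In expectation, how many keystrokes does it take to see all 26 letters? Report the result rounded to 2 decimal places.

100.21

After k distinct letters have appeared, the next keystroke gives a new one with probability (26-k)/26, so the expected wait for the (k+1)-th is 26/(26-k).
E[T] = 26/26 + 26/25 + 26/24 + ... + 26/2 + 26/1 = 26·H_{26}.
H_{26} = 3.854, so E[T] = 100.215.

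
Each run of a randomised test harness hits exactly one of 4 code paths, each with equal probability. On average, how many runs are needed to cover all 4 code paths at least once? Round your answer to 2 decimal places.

8.33

Split into phases: going from k distinct to k+1 distinct takes on average 4/(4-k) runs.
E[T] = 4/4 + 4/3 + 4/2 + 4/1 = 4·H_{4}.
H_{4} = 2.083, so E[T] = 8.333.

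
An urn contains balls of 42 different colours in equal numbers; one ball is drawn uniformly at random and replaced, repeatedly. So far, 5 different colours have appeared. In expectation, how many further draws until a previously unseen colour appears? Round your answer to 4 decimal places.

Each draw yields a new colour with probability (42-5)/42 = 37/42, so the wait is geometric with mean 42/37.
E = 42/37 = 1.13514.

1.1351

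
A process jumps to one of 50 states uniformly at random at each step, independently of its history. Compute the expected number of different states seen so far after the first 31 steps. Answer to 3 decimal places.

For each state, P(seen in 31 steps) = 1 - (49/50)^31 = 0.4654.
By linearity of expectation, E[distinct seen] = 50·(1 - (49/50)^31) = 23.2713.

23.271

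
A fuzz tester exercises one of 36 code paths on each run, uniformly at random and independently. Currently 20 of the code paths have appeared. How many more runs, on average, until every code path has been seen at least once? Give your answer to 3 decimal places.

With k distinct code paths already seen, the next new one takes an expected 36/(36-k) runs.
Sum over k = 20,...,35: E = 36/16 + 36/15 + 36/14 + ... + 36/2 + 36/1 = 121.7062.

121.706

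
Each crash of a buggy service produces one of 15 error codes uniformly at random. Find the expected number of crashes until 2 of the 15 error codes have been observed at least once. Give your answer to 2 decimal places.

With k distinct error codes already seen, the next new one arrives after an expected 15/(15-k) crashes.
Sum over k = 0,...,1: E = 15/15 + 15/14 = 2.071.

2.07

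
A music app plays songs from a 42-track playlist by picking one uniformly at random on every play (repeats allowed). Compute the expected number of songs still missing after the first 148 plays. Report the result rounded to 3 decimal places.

For each song, P(unseen after 148) = (41/42)^148 = 0.0283.
By linearity of expectation, E[unseen] = 42·(41/42)^148 = 1.1868.

1.187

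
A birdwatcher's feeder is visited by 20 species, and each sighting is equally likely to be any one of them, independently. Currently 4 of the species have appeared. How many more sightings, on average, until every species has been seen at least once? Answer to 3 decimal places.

From k distinct to k+1 distinct takes on average 20/(20-k) sightings.
Sum over k = 4,...,19: E = 20/16 + 20/15 + 20/14 + ... + 20/2 + 20/1 = 67.6146.

67.615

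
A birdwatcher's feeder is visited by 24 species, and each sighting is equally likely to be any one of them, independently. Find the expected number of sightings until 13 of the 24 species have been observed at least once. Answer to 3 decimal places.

18.146

With k distinct species already seen, the next new one arrives after an expected 24/(24-k) sightings.
Sum over k = 0,...,12: E = 24/24 + 24/23 + 24/22 + ... + 24/13 + 24/12 = 18.1459.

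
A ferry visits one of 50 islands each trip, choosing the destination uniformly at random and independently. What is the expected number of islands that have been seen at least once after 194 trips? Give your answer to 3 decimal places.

49.007

For each island, P(seen in 194 trips) = 1 - (49/50)^194 = 0.9801.
By linearity of expectation, E[distinct seen] = 50·(1 - (49/50)^194) = 49.0073.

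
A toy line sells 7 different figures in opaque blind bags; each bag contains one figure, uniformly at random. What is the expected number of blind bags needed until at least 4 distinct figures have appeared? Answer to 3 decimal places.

5.317

With k distinct figures already seen, the next new one arrives after an expected 7/(7-k) blind bags.
Sum over k = 0,...,3: E = 7/7 + 7/6 + 7/5 + 7/4 = 5.3167.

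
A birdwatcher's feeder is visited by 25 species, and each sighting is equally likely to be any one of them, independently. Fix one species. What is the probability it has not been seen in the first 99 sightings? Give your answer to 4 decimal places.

0.0176

Each sighting misses the fixed species with probability (25-1)/25 = 24/25, independently.
P(still missing after 99) = (24/25)^99 = 0.01757.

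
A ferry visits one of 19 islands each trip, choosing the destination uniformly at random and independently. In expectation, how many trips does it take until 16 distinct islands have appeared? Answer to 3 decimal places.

32.574

With k distinct islands already seen, the next new one arrives after an expected 19/(19-k) trips.
Sum over k = 0,...,15: E = 19/19 + 19/18 + 19/17 + ... + 19/5 + 19/4 = 32.5737.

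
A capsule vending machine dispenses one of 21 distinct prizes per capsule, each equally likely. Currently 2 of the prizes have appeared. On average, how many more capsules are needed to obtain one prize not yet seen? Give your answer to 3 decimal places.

Each capsule yields a new prize with probability (21-2)/21 = 19/21, so the wait is geometric with mean 21/19.
E = 21/19 = 1.1053.

1.105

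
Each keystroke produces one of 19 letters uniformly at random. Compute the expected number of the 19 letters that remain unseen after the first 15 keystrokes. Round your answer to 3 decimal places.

For each letter, P(unseen after 15) = (18/19)^15 = 0.4444.
By linearity of expectation, E[unseen] = 19·(18/19)^15 = 8.4438.

8.444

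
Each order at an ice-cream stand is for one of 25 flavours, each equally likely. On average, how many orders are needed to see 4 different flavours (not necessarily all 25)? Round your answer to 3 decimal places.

With k distinct flavours already seen, the next new one arrives after an expected 25/(25-k) orders.
Sum over k = 0,...,3: E = 25/25 + 25/24 + 25/23 + 25/22 = 4.2650.

4.265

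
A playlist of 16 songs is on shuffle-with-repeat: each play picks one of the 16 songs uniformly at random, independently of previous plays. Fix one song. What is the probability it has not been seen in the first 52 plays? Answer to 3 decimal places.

On each play the fixed song fails to appear with probability 15/16.
P(still missing after 52) = (15/16)^52 = 0.0349.

0.035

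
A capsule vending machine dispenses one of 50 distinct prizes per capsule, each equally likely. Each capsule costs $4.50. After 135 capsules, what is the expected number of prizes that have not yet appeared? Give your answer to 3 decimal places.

3.270

For each prize, P(unseen after 135) = (49/50)^135 = 0.0654.
By linearity of expectation, E[unseen] = 50·(49/50)^135 = 3.2696.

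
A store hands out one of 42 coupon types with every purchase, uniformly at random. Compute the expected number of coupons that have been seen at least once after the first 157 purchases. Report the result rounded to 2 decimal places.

41.04

For each coupon, P(seen in 157 purchases) = 1 - (41/42)^157 = 0.977.
By linearity of expectation, E[distinct seen] = 42·(1 - (41/42)^157) = 41.045.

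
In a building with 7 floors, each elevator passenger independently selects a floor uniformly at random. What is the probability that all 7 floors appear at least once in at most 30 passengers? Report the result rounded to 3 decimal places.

Let A_i be the event that floor i is missing after 30 passengers. By inclusion–exclusion on the A_i,
P(all seen) = Σ_{j=0}^{7} (-1)^j C(7,j)((7-j)/7)^30
= 1.0000 - 0.0687 + 0.0009 - 0.0000 + 0.0000 - 0.0000 + 0.0000 - 0.0000
= 0.9322.

0.932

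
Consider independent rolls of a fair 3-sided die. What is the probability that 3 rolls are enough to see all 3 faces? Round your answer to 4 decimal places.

By inclusion–exclusion over which faces are missing,
P(all seen) = Σ_{j=0}^{3} (-1)^j C(3,j)((3-j)/3)^3
= 1.00000 - 0.88889 + 0.11111 - 0.00000
= 0.22222.

0.2222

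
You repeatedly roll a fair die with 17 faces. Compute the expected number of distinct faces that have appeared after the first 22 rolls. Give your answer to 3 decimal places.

12.521

For each face, P(seen in 22 rolls) = 1 - (16/17)^22 = 0.7365.
By linearity of expectation, E[distinct seen] = 17·(1 - (16/17)^22) = 12.5207.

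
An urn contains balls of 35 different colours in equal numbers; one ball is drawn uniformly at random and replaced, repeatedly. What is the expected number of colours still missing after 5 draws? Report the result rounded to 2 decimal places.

30.28

For each colour, P(unseen after 5) = (34/35)^5 = 0.865.
By linearity of expectation, E[unseen] = 35·(34/35)^5 = 30.278.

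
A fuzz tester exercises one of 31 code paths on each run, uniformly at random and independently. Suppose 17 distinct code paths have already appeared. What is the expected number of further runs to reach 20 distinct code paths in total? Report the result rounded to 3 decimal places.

The wait to go from k to k+1 distinct code paths is geometric with mean 31/(31-k).
Sum over k = 17,...,19: E = 31/14 + 31/13 + 31/12 = 7.1822.

7.182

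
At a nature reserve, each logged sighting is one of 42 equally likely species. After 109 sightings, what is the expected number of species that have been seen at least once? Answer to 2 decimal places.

38.96

For each species, P(seen in 109 sightings) = 1 - (41/42)^109 = 0.928.
By linearity of expectation, E[distinct seen] = 42·(1 - (41/42)^109) = 38.962.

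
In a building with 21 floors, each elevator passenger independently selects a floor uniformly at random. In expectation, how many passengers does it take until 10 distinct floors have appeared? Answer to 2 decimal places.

With k distinct floors already seen, the next new one arrives after an expected 21/(21-k) passengers.
Sum over k = 0,...,9: E = 21/21 + 21/20 + 21/19 + ... + 21/13 + 21/12 = 13.135.

13.14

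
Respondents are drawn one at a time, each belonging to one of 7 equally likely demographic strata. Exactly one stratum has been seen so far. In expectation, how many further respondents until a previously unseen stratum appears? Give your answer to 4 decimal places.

1.1667

The number of respondents until the next new stratum is geometric with success probability 6/7, so its mean is 7/6.
E = 7/6 = 1.16667.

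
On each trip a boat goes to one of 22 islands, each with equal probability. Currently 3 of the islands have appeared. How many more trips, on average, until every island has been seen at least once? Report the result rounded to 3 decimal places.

78.050

The wait to go from k to k+1 distinct islands is geometric with mean 22/(22-k).
Sum over k = 3,...,21: E = 22/19 + 22/18 + 22/17 + ... + 22/2 + 22/1 = 78.0503.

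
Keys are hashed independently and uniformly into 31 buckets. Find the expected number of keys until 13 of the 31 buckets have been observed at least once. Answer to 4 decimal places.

With k distinct buckets already seen, the next new one arrives after an expected 31/(31-k) keys.
Sum over k = 0,...,12: E = 31/31 + 31/30 + 31/29 + ... + 31/20 + 31/19 = 16.49625.

16.4963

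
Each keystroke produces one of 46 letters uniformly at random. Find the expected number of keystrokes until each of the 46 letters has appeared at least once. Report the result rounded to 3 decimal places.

The wait to go from k to k+1 distinct letters is geometric with mean 46/(46-k).
E[T] = 46/46 + 46/45 + 46/44 + ... + 46/2 + 46/1 = 46·H_{46}.
H_{46} = 4.4167, so E[T] = 203.1676.

203.168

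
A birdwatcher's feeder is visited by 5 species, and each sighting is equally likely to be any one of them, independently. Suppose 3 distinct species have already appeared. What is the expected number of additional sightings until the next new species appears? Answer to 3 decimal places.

2.500

The number of sightings until the next new species is geometric with success probability 2/5, so its mean is 5/2.
E = 5/2 = 2.5000.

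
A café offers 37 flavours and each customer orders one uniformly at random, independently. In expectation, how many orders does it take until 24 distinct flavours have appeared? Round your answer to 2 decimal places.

With k distinct flavours already seen, the next new one arrives after an expected 37/(37-k) orders.
Sum over k = 0,...,23: E = 37/37 + 37/36 + 37/35 + ... + 37/15 + 37/14 = 37.794.

37.79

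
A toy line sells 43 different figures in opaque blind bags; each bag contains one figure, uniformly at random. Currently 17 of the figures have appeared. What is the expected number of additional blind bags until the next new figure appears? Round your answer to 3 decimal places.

The number of blind bags until the next new figure is geometric with success probability 26/43, so its mean is 43/26.
E = 43/26 = 1.6538.

1.654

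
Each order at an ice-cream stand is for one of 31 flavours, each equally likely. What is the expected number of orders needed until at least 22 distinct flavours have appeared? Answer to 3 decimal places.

37.147

Going from k to k+1 distinct takes a geometric number of orders with mean 31/(31-k).
Sum over k = 0,...,21: E = 31/31 + 31/30 + 31/29 + ... + 31/11 + 31/10 = 37.1466.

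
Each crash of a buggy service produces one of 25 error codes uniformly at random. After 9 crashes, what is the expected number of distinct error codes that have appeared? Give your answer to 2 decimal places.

7.69

For each error code, P(seen in 9 crashes) = 1 - (24/25)^9 = 0.307.
By linearity of expectation, E[distinct seen] = 25·(1 - (24/25)^9) = 7.687.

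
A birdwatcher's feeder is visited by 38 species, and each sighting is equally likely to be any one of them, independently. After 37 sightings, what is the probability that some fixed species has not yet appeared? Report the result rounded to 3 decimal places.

0.373

On each sighting the fixed species fails to appear with probability 37/38.
P(still missing after 37) = (37/38)^37 = 0.3728.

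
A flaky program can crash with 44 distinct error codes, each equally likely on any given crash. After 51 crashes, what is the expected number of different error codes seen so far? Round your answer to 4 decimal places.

For each error code, P(seen in 51 crashes) = 1 - (43/44)^51 = 0.69040.
By linearity of expectation, E[distinct seen] = 44·(1 - (43/44)^51) = 30.37748.

30.3775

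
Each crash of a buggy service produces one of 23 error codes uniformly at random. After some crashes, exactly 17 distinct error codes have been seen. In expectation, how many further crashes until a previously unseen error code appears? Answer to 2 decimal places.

3.83

The number of crashes until the next new error code is geometric with success probability 6/23, so its mean is 23/6.
E = 23/6 = 3.833.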